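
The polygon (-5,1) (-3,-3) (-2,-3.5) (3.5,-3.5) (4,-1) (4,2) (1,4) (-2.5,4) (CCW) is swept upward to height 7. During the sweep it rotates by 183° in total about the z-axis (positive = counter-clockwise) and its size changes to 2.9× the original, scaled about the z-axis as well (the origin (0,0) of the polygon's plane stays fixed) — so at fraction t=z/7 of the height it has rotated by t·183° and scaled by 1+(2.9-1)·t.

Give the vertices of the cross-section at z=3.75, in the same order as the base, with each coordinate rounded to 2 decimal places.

Cross-section at z=3.75: (-0.59,-10.27) (6.84,-5.15) (7.56,-3.01) (6.01,7.98) (0.87,8.27) (-5.12,7.43) (-8.27,0.87) (-7.29,-6.12)

t = z/height = 3.75/7 = 0.535714
s = 1 + (scale-1)·z/height = 1 + (2.9-1)·3.75/7 = 2.017857
θ = twist·z/height = 183°·3.75/7 = 98.0357° = 1.711046 rad
cos θ = -0.139790, sin θ = 0.990181 (intermediates below are computed at full precision and shown rounded to 5 d.p.)
v1: (-5,1) → rotate → (-0.29123,-5.09070) → ×s → (-0.58766,-10.27230) → (-0.59,-10.27)
v2: (-3,-3) → rotate → (3.38991,-2.55117) → ×s → (6.84036,-5.14790) → (6.84,-5.15)
v3: (-2,-3.5) → rotate → (3.74521,-1.49110) → ×s → (7.55731,-3.00882) → (7.56,-3.01)
v4: (3.5,-3.5) → rotate → (2.97637,3.95490) → ×s → (6.00588,7.98042) → (6.01,7.98)
v5: (4,-1) → rotate → (0.43102,4.10051) → ×s → (0.86974,8.27425) → (0.87,8.27)
v6: (4,2) → rotate → (-2.53952,3.68114) → ×s → (-5.12440,7.42802) → (-5.12,7.43)
v7: (1,4) → rotate → (-4.10051,0.43102) → ×s → (-8.27425,0.86974) → (-8.27,0.87)
v8: (-2.5,4) → rotate → (-3.61125,-3.03461) → ×s → (-7.28698,-6.12342) → (-7.29,-6.12)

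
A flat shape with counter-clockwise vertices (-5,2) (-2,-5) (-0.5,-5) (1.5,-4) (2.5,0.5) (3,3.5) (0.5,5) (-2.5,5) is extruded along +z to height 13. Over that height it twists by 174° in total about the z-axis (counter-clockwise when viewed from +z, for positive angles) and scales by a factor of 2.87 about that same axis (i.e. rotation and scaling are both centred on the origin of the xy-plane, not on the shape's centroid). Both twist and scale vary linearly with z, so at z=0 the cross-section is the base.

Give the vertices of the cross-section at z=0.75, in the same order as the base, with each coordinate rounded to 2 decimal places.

Cross-section at z=0.75: (-5.84,1.22) (-1.22,-5.84) (0.42,-5.55) (2.41,-4.07) (2.63,1.03) (2.60,4.40) (-0.42,5.55) (-3.69,4.97)

t = z/height = 0.75/13 = 0.0576923
s = 1 + (scale-1)·z/height = 1 + (2.87-1)·0.75/13 = 1.107885
θ = twist·z/height = 174°·0.75/13 = 10.0385° = 0.175204 rad
cos θ = 0.984691, sin θ = 0.174309 (intermediates below are computed at full precision and shown rounded to 5 d.p.)
v1: (-5,2) → rotate → (-5.27207,1.09784) → ×s → (-5.84085,1.21628) → (-5.84,1.22)
v2: (-2,-5) → rotate → (-1.09784,-5.27207) → ×s → (-1.21628,-5.84085) → (-1.22,-5.84)
v3: (-0.5,-5) → rotate → (0.37920,-5.01061) → ×s → (0.42011,-5.55118) → (0.42,-5.55)
v4: (1.5,-4) → rotate → (2.17427,-3.67730) → ×s → (2.40884,-4.07402) → (2.41,-4.07)
v5: (2.5,0.5) → rotate → (2.37457,0.92812) → ×s → (2.63075,1.02825) → (2.63,1.03)
v6: (3,3.5) → rotate → (2.34399,3.96935) → ×s → (2.59687,4.39758) → (2.60,4.40)
v7: (0.5,5) → rotate → (-0.37920,5.01061) → ×s → (-0.42011,5.55118) → (-0.42,5.55)
v8: (-2.5,5) → rotate → (-3.33327,4.48768) → ×s → (-3.69288,4.97183) → (-3.69,4.97)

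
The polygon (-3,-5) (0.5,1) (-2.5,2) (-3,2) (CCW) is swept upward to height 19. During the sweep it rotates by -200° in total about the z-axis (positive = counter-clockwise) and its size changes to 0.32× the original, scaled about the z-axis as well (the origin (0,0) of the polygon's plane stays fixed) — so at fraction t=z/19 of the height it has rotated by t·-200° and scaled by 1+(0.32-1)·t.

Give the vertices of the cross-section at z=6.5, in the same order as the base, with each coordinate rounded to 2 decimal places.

t = z/height = 6.5/19 = 0.342105
s = 1 + (scale-1)·z/height = 1 + (0.32-1)·6.5/19 = 0.767368
θ = twist·z/height = -200°·6.5/19 = -68.4211° = -1.194173 rad
cos θ = 0.367783, sin θ = -0.929912 (intermediates below are computed at full precision and shown rounded to 5 d.p.)
v1: (-3,-5) → rotate → (-5.75291,0.95082) → ×s → (-4.41460,0.72963) → (-4.41,0.73)
v2: (0.5,1) → rotate → (1.11380,-0.09717) → ×s → (0.85470,-0.07457) → (0.85,-0.07)
v3: (-2.5,2) → rotate → (0.94037,3.06035) → ×s → (0.72161,2.34841) → (0.72,2.35)
v4: (-3,2) → rotate → (0.75647,3.52530) → ×s → (0.58049,2.70520) → (0.58,2.71)

Cross-section at z=6.5: (-4.41,0.73) (0.85,-0.07) (0.72,2.35) (0.58,2.71)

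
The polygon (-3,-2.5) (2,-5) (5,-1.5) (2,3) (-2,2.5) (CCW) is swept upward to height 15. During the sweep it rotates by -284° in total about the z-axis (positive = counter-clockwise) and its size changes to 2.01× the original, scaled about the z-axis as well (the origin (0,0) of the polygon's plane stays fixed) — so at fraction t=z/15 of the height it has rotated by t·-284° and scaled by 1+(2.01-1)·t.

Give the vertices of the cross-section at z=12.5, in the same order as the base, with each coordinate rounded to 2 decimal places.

Cross-section at z=12.5: (6.88,-2.09) (5.67,8.14) (-2.75,9.21) (-6.64,0.04) (-1.82,-5.61)

t = z/height = 12.5/15 = 0.833333
s = 1 + (scale-1)·z/height = 1 + (2.01-1)·12.5/15 = 1.841667
θ = twist·z/height = -284°·12.5/15 = -236.6667° = -4.130613 rad
cos θ = -0.549509, sin θ = 0.835488 (intermediates below are computed at full precision and shown rounded to 5 d.p.)
v1: (-3,-2.5) → rotate → (3.73725,-1.13269) → ×s → (6.88276,-2.08604) → (6.88,-2.09)
v2: (2,-5) → rotate → (3.07842,4.41852) → ×s → (5.66943,8.13744) → (5.67,8.14)
v3: (5,-1.5) → rotate → (-1.49431,5.00170) → ×s → (-2.75203,9.21147) → (-2.75,9.21)
v4: (2,3) → rotate → (-3.60548,0.02245) → ×s → (-6.64009,0.04134) → (-6.64,0.04)
v5: (-2,2.5) → rotate → (-0.98970,-3.04475) → ×s → (-1.82270,-5.60741) → (-1.82,-5.61)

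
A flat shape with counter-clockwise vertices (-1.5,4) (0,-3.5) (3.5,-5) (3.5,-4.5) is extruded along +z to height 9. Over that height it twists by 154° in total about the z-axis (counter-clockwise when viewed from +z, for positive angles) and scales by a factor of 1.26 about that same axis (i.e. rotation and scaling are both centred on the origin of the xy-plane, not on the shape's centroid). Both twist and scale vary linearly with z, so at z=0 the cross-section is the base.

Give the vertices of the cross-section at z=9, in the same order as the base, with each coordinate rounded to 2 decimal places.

t = z/height = 9/9 = 1
s = 1 + (scale-1)·z/height = 1 + (1.26-1)·9/9 = 1.260000
θ = twist·z/height = 154°·9/9 = 154.0000° = 2.687807 rad
cos θ = -0.898794, sin θ = 0.438371 (intermediates below are computed at full precision and shown rounded to 5 d.p.)
v1: (-1.5,4) → rotate → (-0.40529,-4.25273) → ×s → (-0.51067,-5.35844) → (-0.51,-5.36)
v2: (0,-3.5) → rotate → (1.53430,3.14578) → ×s → (1.93322,3.96368) → (1.93,3.96)
v3: (3.5,-5) → rotate → (-0.95392,6.02827) → ×s → (-1.20194,7.59562) → (-1.20,7.60)
v4: (3.5,-4.5) → rotate → (-1.17311,5.57887) → ×s → (-1.47812,7.02938) → (-1.48,7.03)

Cross-section at z=9: (-0.51,-5.36) (1.93,3.96) (-1.20,7.60) (-1.48,7.03)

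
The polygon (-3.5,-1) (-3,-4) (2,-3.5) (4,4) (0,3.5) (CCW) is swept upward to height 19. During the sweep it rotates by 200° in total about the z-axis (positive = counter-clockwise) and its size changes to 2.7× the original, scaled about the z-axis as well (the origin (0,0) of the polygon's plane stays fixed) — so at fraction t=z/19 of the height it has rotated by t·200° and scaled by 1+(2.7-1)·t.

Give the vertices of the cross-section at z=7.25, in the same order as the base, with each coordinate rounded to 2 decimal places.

t = z/height = 7.25/19 = 0.381579
s = 1 + (scale-1)·z/height = 1 + (2.7-1)·7.25/19 = 1.648684
θ = twist·z/height = 200°·7.25/19 = 76.3158° = 1.331962 rad
cos θ = 0.236570, sin θ = 0.971614 (intermediates below are computed at full precision and shown rounded to 5 d.p.)
v1: (-3.5,-1) → rotate → (0.14362,-3.63722) → ×s → (0.23678,-5.99663) → (0.24,-6.00)
v2: (-3,-4) → rotate → (3.17675,-3.86112) → ×s → (5.23745,-6.36578) → (5.24,-6.37)
v3: (2,-3.5) → rotate → (3.87379,1.11523) → ×s → (6.38666,1.83867) → (6.39,1.84)
v4: (4,4) → rotate → (-2.94018,4.83274) → ×s → (-4.84742,7.96766) → (-4.85,7.97)
v5: (0,3.5) → rotate → (-3.40065,0.82800) → ×s → (-5.60660,1.36510) → (-5.61,1.37)

Cross-section at z=7.25: (0.24,-6.00) (5.24,-6.37) (6.39,1.84) (-4.85,7.97) (-5.61,1.37)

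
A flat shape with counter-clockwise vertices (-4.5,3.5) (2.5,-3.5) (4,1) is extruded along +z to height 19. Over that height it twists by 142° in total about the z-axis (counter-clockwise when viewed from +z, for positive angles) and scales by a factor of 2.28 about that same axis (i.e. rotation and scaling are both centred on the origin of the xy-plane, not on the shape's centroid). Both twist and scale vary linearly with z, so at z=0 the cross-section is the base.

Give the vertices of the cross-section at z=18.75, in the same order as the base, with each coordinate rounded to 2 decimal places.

Cross-section at z=18.75: (2.74,-12.61) (0.74,9.71) (-8.40,4.07)

t = z/height = 18.75/19 = 0.986842
s = 1 + (scale-1)·z/height = 1 + (2.28-1)·18.75/19 = 2.263158
θ = twist·z/height = 142°·18.75/19 = 140.1316° = 2.445757 rad
cos θ = -0.767519, sin θ = 0.641027 (intermediates below are computed at full precision and shown rounded to 5 d.p.)
v1: (-4.5,3.5) → rotate → (1.21024,-5.57094) → ×s → (2.73896,-12.60791) → (2.74,-12.61)
v2: (2.5,-3.5) → rotate → (0.32480,4.28888) → ×s → (0.73507,9.70642) → (0.74,9.71)
v3: (4,1) → rotate → (-3.71110,1.79659) → ×s → (-8.39881,4.06596) → (-8.40,4.07)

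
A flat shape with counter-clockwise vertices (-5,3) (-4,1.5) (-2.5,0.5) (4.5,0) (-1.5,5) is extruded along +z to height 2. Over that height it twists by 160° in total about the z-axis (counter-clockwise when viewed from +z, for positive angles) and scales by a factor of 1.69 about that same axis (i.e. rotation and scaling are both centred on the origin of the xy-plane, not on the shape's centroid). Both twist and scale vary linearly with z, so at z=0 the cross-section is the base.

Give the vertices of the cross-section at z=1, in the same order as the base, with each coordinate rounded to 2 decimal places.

t = z/height = 1/2 = 0.5
s = 1 + (scale-1)·z/height = 1 + (1.69-1)·1/2 = 1.345000
θ = twist·z/height = 160°·1/2 = 80.0000° = 1.396263 rad
cos θ = 0.173648, sin θ = 0.984808 (intermediates below are computed at full precision and shown rounded to 5 d.p.)
v1: (-5,3) → rotate → (-3.82266,-4.40309) → ×s → (-5.14148,-5.92216) → (-5.14,-5.92)
v2: (-4,1.5) → rotate → (-2.17180,-3.67876) → ×s → (-2.92108,-4.94793) → (-2.92,-4.95)
v3: (-2.5,0.5) → rotate → (-0.92652,-2.37520) → ×s → (-1.24618,-3.19464) → (-1.25,-3.19)
v4: (4.5,0) → rotate → (0.78142,4.43163) → ×s → (1.05101,5.96055) → (1.05,5.96)
v5: (-1.5,5) → rotate → (-5.18451,-0.60897) → ×s → (-6.97317,-0.81907) → (-6.97,-0.82)

Cross-section at z=1: (-5.14,-5.92) (-2.92,-4.95) (-1.25,-3.19) (1.05,5.96) (-6.97,-0.82)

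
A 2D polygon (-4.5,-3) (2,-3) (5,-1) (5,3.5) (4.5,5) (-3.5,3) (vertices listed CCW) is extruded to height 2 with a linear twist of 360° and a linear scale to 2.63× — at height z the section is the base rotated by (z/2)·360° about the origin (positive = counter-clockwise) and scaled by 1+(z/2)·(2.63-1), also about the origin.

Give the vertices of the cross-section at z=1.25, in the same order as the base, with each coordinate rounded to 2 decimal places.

t = z/height = 1.25/2 = 0.625
s = 1 + (scale-1)·z/height = 1 + (2.63-1)·1.25/2 = 2.018750
θ = twist·z/height = 360°·1.25/2 = 225.0000° = 3.926991 rad
cos θ = -0.707107, sin θ = -0.707107 (intermediates below are computed at full precision and shown rounded to 5 d.p.)
v1: (-4.5,-3) → rotate → (1.06066,5.30330) → ×s → (2.14121,10.70604) → (2.14,10.71)
v2: (2,-3) → rotate → (-3.53553,0.70711) → ×s → (-7.13736,1.42747) → (-7.14,1.43)
v3: (5,-1) → rotate → (-4.24264,-2.82843) → ×s → (-8.56483,-5.70989) → (-8.56,-5.71)
v4: (5,3.5) → rotate → (-1.06066,-6.01041) → ×s → (-2.14121,-12.13351) → (-2.14,-12.13)
v5: (4.5,5) → rotate → (0.35355,-6.71751) → ×s → (0.71374,-13.56098) → (0.71,-13.56)
v6: (-3.5,3) → rotate → (4.59619,0.35355) → ×s → (9.27857,0.71374) → (9.28,0.71)

Cross-section at z=1.25: (2.14,10.71) (-7.14,1.43) (-8.56,-5.71) (-2.14,-12.13) (0.71,-13.56) (9.28,0.71)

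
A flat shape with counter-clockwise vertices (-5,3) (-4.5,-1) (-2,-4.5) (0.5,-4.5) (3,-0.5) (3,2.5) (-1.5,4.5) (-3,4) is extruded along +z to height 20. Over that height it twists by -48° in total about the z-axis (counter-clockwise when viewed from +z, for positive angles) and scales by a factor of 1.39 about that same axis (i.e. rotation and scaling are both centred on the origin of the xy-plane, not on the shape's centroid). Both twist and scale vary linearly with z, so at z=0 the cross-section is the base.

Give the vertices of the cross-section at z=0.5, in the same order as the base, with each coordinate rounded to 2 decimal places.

t = z/height = 0.5/20 = 0.025
s = 1 + (scale-1)·z/height = 1 + (1.39-1)·0.5/20 = 1.009750
θ = twist·z/height = -48°·0.5/20 = -1.2000° = -0.020944 rad
cos θ = 0.999781, sin θ = -0.020942 (intermediates below are computed at full precision and shown rounded to 5 d.p.)
v1: (-5,3) → rotate → (-4.93608,3.10405) → ×s → (-4.98420,3.13432) → (-4.98,3.13)
v2: (-4.5,-1) → rotate → (-4.51996,-0.90554) → ×s → (-4.56403,-0.91437) → (-4.56,-0.91)
v3: (-2,-4.5) → rotate → (-2.09380,-4.45713) → ×s → (-2.11422,-4.50059) → (-2.11,-4.50)
v4: (0.5,-4.5) → rotate → (0.40565,-4.50948) → ×s → (0.40960,-4.55345) → (0.41,-4.55)
v5: (3,-0.5) → rotate → (2.98887,-0.56272) → ×s → (3.01801,-0.56820) → (3.02,-0.57)
v6: (3,2.5) → rotate → (3.05170,2.43662) → ×s → (3.08145,2.46038) → (3.08,2.46)
v7: (-1.5,4.5) → rotate → (-1.40543,4.53043) → ×s → (-1.41913,4.57460) → (-1.42,4.57)
v8: (-3,4) → rotate → (-2.91557,4.06195) → ×s → (-2.94400,4.10155) → (-2.94,4.10)

Cross-section at z=0.5: (-4.98,3.13) (-4.56,-0.91) (-2.11,-4.50) (0.41,-4.55) (3.02,-0.57) (3.08,2.46) (-1.42,4.57) (-2.94,4.10)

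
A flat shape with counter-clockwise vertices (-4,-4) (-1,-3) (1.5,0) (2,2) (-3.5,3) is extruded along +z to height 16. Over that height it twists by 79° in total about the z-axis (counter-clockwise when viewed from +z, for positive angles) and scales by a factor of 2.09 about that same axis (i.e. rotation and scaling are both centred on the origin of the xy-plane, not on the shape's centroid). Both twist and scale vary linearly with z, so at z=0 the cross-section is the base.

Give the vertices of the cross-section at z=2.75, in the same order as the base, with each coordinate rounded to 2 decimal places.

t = z/height = 2.75/16 = 0.171875
s = 1 + (scale-1)·z/height = 1 + (2.09-1)·2.75/16 = 1.187344
θ = twist·z/height = 79°·2.75/16 = 13.5781° = 0.236983 rad
cos θ = 0.972051, sin θ = 0.234771 (intermediates below are computed at full precision and shown rounded to 5 d.p.)
v1: (-4,-4) → rotate → (-2.94912,-4.82729) → ×s → (-3.50162,-5.73165) → (-3.50,-5.73)
v2: (-1,-3) → rotate → (-0.26774,-3.15092) → ×s → (-0.31790,-3.74123) → (-0.32,-3.74)
v3: (1.5,0) → rotate → (1.45808,0.35216) → ×s → (1.73124,0.41813) → (1.73,0.42)
v4: (2,2) → rotate → (1.47456,2.41364) → ×s → (1.75081,2.86582) → (1.75,2.87)
v5: (-3.5,3) → rotate → (-4.10649,2.09445) → ×s → (-4.87582,2.48684) → (-4.88,2.49)

Cross-section at z=2.75: (-3.50,-5.73) (-0.32,-3.74) (1.73,0.42) (1.75,2.87) (-4.88,2.49)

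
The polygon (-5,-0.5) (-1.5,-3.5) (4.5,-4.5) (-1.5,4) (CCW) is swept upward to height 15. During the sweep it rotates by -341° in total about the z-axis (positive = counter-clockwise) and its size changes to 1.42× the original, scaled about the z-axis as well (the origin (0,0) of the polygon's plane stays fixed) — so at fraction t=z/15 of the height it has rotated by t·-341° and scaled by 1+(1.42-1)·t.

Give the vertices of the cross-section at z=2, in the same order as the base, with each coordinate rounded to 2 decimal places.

t = z/height = 2/15 = 0.133333
s = 1 + (scale-1)·z/height = 1 + (1.42-1)·2/15 = 1.056000
θ = twist·z/height = -341°·2/15 = -45.4667° = -0.793543 rad
cos θ = 0.701324, sin θ = -0.712843 (intermediates below are computed at full precision and shown rounded to 5 d.p.)
v1: (-5,-0.5) → rotate → (-3.86304,3.21355) → ×s → (-4.07937,3.39351) → (-4.08,3.39)
v2: (-1.5,-3.5) → rotate → (-3.54694,-1.38537) → ×s → (-3.74556,-1.46295) → (-3.75,-1.46)
v3: (4.5,-4.5) → rotate → (-0.05183,-6.36375) → ×s → (-0.05474,-6.72012) → (-0.05,-6.72)
v4: (-1.5,4) → rotate → (1.79938,3.87456) → ×s → (1.90015,4.09154) → (1.90,4.09)

Cross-section at z=2: (-4.08,3.39) (-3.75,-1.46) (-0.05,-6.72) (1.90,4.09)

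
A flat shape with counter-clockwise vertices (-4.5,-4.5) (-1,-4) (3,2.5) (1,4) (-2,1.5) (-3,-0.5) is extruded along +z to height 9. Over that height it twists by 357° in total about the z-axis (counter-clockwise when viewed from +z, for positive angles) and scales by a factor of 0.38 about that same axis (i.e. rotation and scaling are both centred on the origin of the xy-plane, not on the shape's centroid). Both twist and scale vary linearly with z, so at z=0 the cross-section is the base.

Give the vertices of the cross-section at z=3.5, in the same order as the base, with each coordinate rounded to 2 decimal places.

t = z/height = 3.5/9 = 0.388889
s = 1 + (scale-1)·z/height = 1 + (0.38-1)·3.5/9 = 0.758889
θ = twist·z/height = 357°·3.5/9 = 138.8333° = 2.423099 rad
cos θ = -0.752798, sin θ = 0.658252 (intermediates below are computed at full precision and shown rounded to 5 d.p.)
v1: (-4.5,-4.5) → rotate → (6.34972,0.42546) → ×s → (4.81873,0.32288) → (4.82,0.32)
v2: (-1,-4) → rotate → (3.38580,2.35294) → ×s → (2.56945,1.78562) → (2.57,1.79)
v3: (3,2.5) → rotate → (-3.90402,0.09276) → ×s → (-2.96272,0.07039) → (-2.96,0.07)
v4: (1,4) → rotate → (-3.38580,-2.35294) → ×s → (-2.56945,-1.78562) → (-2.57,-1.79)
v5: (-2,1.5) → rotate → (0.51822,-2.44570) → ×s → (0.39327,-1.85601) → (0.39,-1.86)
v6: (-3,-0.5) → rotate → (2.58752,-1.59836) → ×s → (1.96364,-1.21297) → (1.96,-1.21)

Cross-section at z=3.5: (4.82,0.32) (2.57,1.79) (-2.96,0.07) (-2.57,-1.79) (0.39,-1.86) (1.96,-1.21)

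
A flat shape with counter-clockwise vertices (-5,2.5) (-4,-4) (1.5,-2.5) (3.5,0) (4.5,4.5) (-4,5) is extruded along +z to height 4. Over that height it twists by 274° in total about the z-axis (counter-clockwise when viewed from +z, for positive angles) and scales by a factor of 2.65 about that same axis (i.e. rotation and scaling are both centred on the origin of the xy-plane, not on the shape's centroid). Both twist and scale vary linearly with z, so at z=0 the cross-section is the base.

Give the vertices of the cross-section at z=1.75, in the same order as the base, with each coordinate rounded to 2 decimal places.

Cross-section at z=1.75: (0.56,-9.61) (9.40,-2.54) (2.45,4.38) (-3.00,5.23) (-10.58,2.86) (-4.03,-10.26)

t = z/height = 1.75/4 = 0.4375
s = 1 + (scale-1)·z/height = 1 + (2.65-1)·1.75/4 = 1.721875
θ = twist·z/height = 274°·1.75/4 = 119.8750° = 2.092213 rad
cos θ = -0.498109, sin θ = 0.867114 (intermediates below are computed at full precision and shown rounded to 5 d.p.)
v1: (-5,2.5) → rotate → (0.32276,-5.58084) → ×s → (0.55576,-9.60952) → (0.56,-9.61)
v2: (-4,-4) → rotate → (5.46089,-1.47602) → ×s → (9.40298,-2.54152) → (9.40,-2.54)
v3: (1.5,-2.5) → rotate → (1.42062,2.54594) → ×s → (2.44613,4.38380) → (2.45,4.38)
v4: (3.5,0) → rotate → (-1.74338,3.03490) → ×s → (-3.00189,5.22572) → (-3.00,5.23)
v5: (4.5,4.5) → rotate → (-6.14351,1.66052) → ×s → (-10.57835,2.85921) → (-10.58,2.86)
v6: (-4,5) → rotate → (-2.34313,-5.95900) → ×s → (-4.03458,-10.26066) → (-4.03,-10.26)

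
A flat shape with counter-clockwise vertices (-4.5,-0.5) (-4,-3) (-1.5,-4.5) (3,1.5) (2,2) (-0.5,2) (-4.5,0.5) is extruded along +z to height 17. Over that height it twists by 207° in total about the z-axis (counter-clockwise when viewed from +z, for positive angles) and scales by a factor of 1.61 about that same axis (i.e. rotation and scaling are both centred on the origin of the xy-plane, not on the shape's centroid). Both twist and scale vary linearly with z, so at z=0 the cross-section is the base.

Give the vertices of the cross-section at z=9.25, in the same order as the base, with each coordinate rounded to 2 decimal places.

Cross-section at z=9.25: (2.92,-5.28) (5.74,-3.38) (6.30,0.46) (-3.38,2.92) (-3.48,1.43) (-2.20,-1.64) (1.69,-5.79)

t = z/height = 9.25/17 = 0.544118
s = 1 + (scale-1)·z/height = 1 + (1.61-1)·9.25/17 = 1.331912
θ = twist·z/height = 207°·9.25/17 = 112.6324° = 1.965805 rad
cos θ = -0.384817, sin θ = 0.922993 (intermediates below are computed at full precision and shown rounded to 5 d.p.)
v1: (-4.5,-0.5) → rotate → (2.19317,-3.96106) → ×s → (2.92111,-5.27578) → (2.92,-5.28)
v2: (-4,-3) → rotate → (4.30825,-2.53752) → ×s → (5.73820,-3.37976) → (5.74,-3.38)
v3: (-1.5,-4.5) → rotate → (4.73069,0.34718) → ×s → (6.30087,0.46242) → (6.30,0.46)
v4: (3,1.5) → rotate → (-2.53894,2.19175) → ×s → (-3.38164,2.91922) → (-3.38,2.92)
v5: (2,2) → rotate → (-2.61562,1.07635) → ×s → (-3.48377,1.43361) → (-3.48,1.43)
v6: (-0.5,2) → rotate → (-1.65358,-1.23113) → ×s → (-2.20242,-1.63976) → (-2.20,-1.64)
v7: (-4.5,0.5) → rotate → (1.27018,-4.34588) → ×s → (1.69177,-5.78832) → (1.69,-5.79)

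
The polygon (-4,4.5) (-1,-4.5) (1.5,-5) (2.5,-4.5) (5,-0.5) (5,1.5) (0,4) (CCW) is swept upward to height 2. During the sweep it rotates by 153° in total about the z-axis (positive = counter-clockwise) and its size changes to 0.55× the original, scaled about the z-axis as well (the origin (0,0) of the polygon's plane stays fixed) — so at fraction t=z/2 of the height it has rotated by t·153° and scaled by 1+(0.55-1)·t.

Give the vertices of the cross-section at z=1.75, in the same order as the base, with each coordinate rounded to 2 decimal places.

Cross-section at z=1.75: (-0.29,-3.64) (2.39,1.45) (1.55,2.76) (0.92,2.98) (-1.88,2.40) (-2.76,1.55) (-1.75,-1.68)

t = z/height = 1.75/2 = 0.875
s = 1 + (scale-1)·z/height = 1 + (0.55-1)·1.75/2 = 0.606250
θ = twist·z/height = 153°·1.75/2 = 133.8750° = 2.336560 rad
cos θ = -0.693087, sin θ = 0.720854 (intermediates below are computed at full precision and shown rounded to 5 d.p.)
v1: (-4,4.5) → rotate → (-0.47149,-6.00231) → ×s → (-0.28584,-3.63890) → (-0.29,-3.64)
v2: (-1,-4.5) → rotate → (3.93693,2.39804) → ×s → (2.38676,1.45381) → (2.39,1.45)
v3: (1.5,-5) → rotate → (2.56464,4.54672) → ×s → (1.55481,2.75645) → (1.55,2.76)
v4: (2.5,-4.5) → rotate → (1.51112,4.92103) → ×s → (0.91612,2.98337) → (0.92,2.98)
v5: (5,-0.5) → rotate → (-3.10501,3.95081) → ×s → (-1.88241,2.39518) → (-1.88,2.40)
v6: (5,1.5) → rotate → (-4.54672,2.56464) → ×s → (-2.75645,1.55481) → (-2.76,1.55)
v7: (0,4) → rotate → (-2.88341,-2.77235) → ×s → (-1.74807,-1.68074) → (-1.75,-1.68)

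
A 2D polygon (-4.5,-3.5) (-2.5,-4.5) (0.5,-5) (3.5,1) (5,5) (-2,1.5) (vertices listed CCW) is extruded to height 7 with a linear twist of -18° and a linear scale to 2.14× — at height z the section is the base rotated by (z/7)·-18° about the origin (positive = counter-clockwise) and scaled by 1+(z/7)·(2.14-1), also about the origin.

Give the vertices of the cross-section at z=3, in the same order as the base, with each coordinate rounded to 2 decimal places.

Cross-section at z=3: (-7.34,-4.26) (-4.59,-6.14) (-0.26,-7.48) (5.36,0.78) (8.37,6.38) (-2.65,2.61)

t = z/height = 3/7 = 0.428571
s = 1 + (scale-1)·z/height = 1 + (2.14-1)·3/7 = 1.488571
θ = twist·z/height = -18°·3/7 = -7.7143° = -0.134640 rad
cos θ = 0.990950, sin θ = -0.134233 (intermediates below are computed at full precision and shown rounded to 5 d.p.)
v1: (-4.5,-3.5) → rotate → (-4.92909,-2.86427) → ×s → (-7.33730,-4.26368) → (-7.34,-4.26)
v2: (-2.5,-4.5) → rotate → (-3.08142,-4.12369) → ×s → (-4.58692,-6.13841) → (-4.59,-6.14)
v3: (0.5,-5) → rotate → (-0.17569,-5.02187) → ×s → (-0.26153,-7.47541) → (-0.26,-7.48)
v4: (3.5,1) → rotate → (3.60256,0.52113) → ×s → (5.36266,0.77574) → (5.36,0.78)
v5: (5,5) → rotate → (5.62592,4.28358) → ×s → (8.37458,6.37642) → (8.37,6.38)
v6: (-2,1.5) → rotate → (-1.78055,1.75489) → ×s → (-2.65048,2.61228) → (-2.65,2.61)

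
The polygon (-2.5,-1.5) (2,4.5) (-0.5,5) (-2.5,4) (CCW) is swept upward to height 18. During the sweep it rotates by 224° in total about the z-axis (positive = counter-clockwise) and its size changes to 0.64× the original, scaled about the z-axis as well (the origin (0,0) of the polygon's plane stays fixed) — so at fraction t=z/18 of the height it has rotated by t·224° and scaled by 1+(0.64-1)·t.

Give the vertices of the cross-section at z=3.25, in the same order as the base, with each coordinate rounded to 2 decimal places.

Cross-section at z=3.25: (-0.87,-2.58) (-1.31,4.42) (-3.39,3.25) (-4.21,1.33)

t = z/height = 3.25/18 = 0.180556
s = 1 + (scale-1)·z/height = 1 + (0.64-1)·3.25/18 = 0.935000
θ = twist·z/height = 224°·3.25/18 = 40.4444° = 0.705889 rad
cos θ = 0.761035, sin θ = 0.648710 (intermediates below are computed at full precision and shown rounded to 5 d.p.)
v1: (-2.5,-1.5) → rotate → (-0.92952,-2.76333) → ×s → (-0.86910,-2.58371) → (-0.87,-2.58)
v2: (2,4.5) → rotate → (-1.39713,4.72208) → ×s → (-1.30631,4.41514) → (-1.31,4.42)
v3: (-0.5,5) → rotate → (-3.62407,3.48082) → ×s → (-3.38851,3.25457) → (-3.39,3.25)
v4: (-2.5,4) → rotate → (-4.49743,1.42237) → ×s → (-4.20510,1.32991) → (-4.21,1.33)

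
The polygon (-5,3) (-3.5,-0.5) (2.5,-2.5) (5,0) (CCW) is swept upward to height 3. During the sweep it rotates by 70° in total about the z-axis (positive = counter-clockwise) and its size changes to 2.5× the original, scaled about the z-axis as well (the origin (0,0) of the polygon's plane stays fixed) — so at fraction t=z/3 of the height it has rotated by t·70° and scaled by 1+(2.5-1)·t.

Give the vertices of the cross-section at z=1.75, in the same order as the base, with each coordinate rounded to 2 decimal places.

Cross-section at z=1.75: (-10.77,-1.87) (-4.35,-5.00) (6.61,-0.48) (7.09,6.13)

t = z/height = 1.75/3 = 0.583333
s = 1 + (scale-1)·z/height = 1 + (2.5-1)·1.75/3 = 1.875000
θ = twist·z/height = 70°·1.75/3 = 40.8333° = 0.712676 rad
cos θ = 0.756615, sin θ = 0.653861 (intermediates below are computed at full precision and shown rounded to 5 d.p.)
v1: (-5,3) → rotate → (-5.74466,-0.99946) → ×s → (-10.77123,-1.87399) → (-10.77,-1.87)
v2: (-3.5,-0.5) → rotate → (-2.32122,-2.66682) → ×s → (-4.35229,-5.00029) → (-4.35,-5.00)
v3: (2.5,-2.5) → rotate → (3.52619,-0.25688) → ×s → (6.61160,-0.48166) → (6.61,-0.48)
v4: (5,0) → rotate → (3.78307,3.26930) → ×s → (7.09326,6.12995) → (7.09,6.13)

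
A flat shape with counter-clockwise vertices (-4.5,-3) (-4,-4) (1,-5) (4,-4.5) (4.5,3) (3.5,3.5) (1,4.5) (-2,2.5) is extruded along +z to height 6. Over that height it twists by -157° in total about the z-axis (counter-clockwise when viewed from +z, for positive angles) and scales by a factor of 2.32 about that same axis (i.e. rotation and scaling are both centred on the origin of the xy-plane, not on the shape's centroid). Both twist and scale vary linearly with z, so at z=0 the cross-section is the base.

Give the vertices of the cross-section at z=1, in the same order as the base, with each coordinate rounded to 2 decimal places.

Cross-section at z=1: (-6.54,-0.86) (-6.53,-2.23) (-1.60,-6.01) (1.96,-7.08) (6.54,0.86) (5.72,1.95) (3.52,4.39) (-0.84,3.81)

t = z/height = 1/6 = 0.166667
s = 1 + (scale-1)·z/height = 1 + (2.32-1)·1/6 = 1.220000
θ = twist·z/height = -157°·1/6 = -26.1667° = -0.456694 rad
cos θ = 0.897515, sin θ = -0.440984 (intermediates below are computed at full precision and shown rounded to 5 d.p.)
v1: (-4.5,-3) → rotate → (-5.36177,-0.70812) → ×s → (-6.54136,-0.86390) → (-6.54,-0.86)
v2: (-4,-4) → rotate → (-5.35400,-1.82613) → ×s → (-6.53187,-2.22787) → (-6.53,-2.23)
v3: (1,-5) → rotate → (-1.30740,-4.92856) → ×s → (-1.59503,-6.01284) → (-1.60,-6.01)
v4: (4,-4.5) → rotate → (1.60563,-5.80275) → ×s → (1.95887,-7.07936) → (1.96,-7.08)
v5: (4.5,3) → rotate → (5.36177,0.70812) → ×s → (6.54136,0.86390) → (6.54,0.86)
v6: (3.5,3.5) → rotate → (4.68475,1.59786) → ×s → (5.71539,1.94939) → (5.72,1.95)
v7: (1,4.5) → rotate → (2.88194,3.59783) → ×s → (3.51597,4.38936) → (3.52,4.39)
v8: (-2,2.5) → rotate → (-0.69257,3.12576) → ×s → (-0.84494,3.81342) → (-0.84,3.81)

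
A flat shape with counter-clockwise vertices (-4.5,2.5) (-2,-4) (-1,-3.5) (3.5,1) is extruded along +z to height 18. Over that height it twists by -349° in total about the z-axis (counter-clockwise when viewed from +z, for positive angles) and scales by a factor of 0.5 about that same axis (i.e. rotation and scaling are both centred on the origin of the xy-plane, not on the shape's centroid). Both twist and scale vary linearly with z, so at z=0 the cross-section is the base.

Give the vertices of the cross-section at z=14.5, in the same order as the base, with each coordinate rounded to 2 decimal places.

t = z/height = 14.5/18 = 0.805556
s = 1 + (scale-1)·z/height = 1 + (0.5-1)·14.5/18 = 0.597222
θ = twist·z/height = -349°·14.5/18 = -281.1389° = -4.906799 rad
cos θ = 0.193188, sin θ = 0.981162 (intermediates below are computed at full precision and shown rounded to 5 d.p.)
v1: (-4.5,2.5) → rotate → (-3.32225,-3.93226) → ×s → (-1.98412,-2.34843) → (-1.98,-2.35)
v2: (-2,-4) → rotate → (3.53827,-2.73508) → ×s → (2.11313,-1.63345) → (2.11,-1.63)
v3: (-1,-3.5) → rotate → (3.24088,-1.65732) → ×s → (1.93552,-0.98979) → (1.94,-0.99)
v4: (3.5,1) → rotate → (-0.30500,3.62725) → ×s → (-0.18216,2.16628) → (-0.18,2.17)

Cross-section at z=14.5: (-1.98,-2.35) (2.11,-1.63) (1.94,-0.99) (-0.18,2.17)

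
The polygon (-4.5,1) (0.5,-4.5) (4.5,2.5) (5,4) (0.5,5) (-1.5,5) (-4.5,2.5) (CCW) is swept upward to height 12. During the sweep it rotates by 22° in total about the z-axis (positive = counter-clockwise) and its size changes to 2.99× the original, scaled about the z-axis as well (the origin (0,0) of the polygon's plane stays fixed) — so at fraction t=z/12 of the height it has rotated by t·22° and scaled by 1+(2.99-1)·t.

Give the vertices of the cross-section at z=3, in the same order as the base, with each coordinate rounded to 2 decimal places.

t = z/height = 3/12 = 0.25
s = 1 + (scale-1)·z/height = 1 + (2.99-1)·3/12 = 1.497500
θ = twist·z/height = 22°·3/12 = 5.5000° = 0.095993 rad
cos θ = 0.995396, sin θ = 0.095846 (intermediates below are computed at full precision and shown rounded to 5 d.p.)
v1: (-4.5,1) → rotate → (-4.57513,0.56409) → ×s → (-6.85126,0.84473) → (-6.85,0.84)
v2: (0.5,-4.5) → rotate → (0.92900,-4.43136) → ×s → (1.39118,-6.63596) → (1.39,-6.64)
v3: (4.5,2.5) → rotate → (4.23967,2.91980) → ×s → (6.34890,4.37240) → (6.35,4.37)
v4: (5,4) → rotate → (4.59360,4.46081) → ×s → (6.87891,6.68007) → (6.88,6.68)
v5: (0.5,5) → rotate → (0.01847,5.02490) → ×s → (0.02766,7.52479) → (0.03,7.52)
v6: (-1.5,5) → rotate → (-1.97232,4.83321) → ×s → (-2.95355,7.23774) → (-2.95,7.24)
v7: (-4.5,2.5) → rotate → (-4.71890,2.05718) → ×s → (-7.06655,3.08063) → (-7.07,3.08)

Cross-section at z=3: (-6.85,0.84) (1.39,-6.64) (6.35,4.37) (6.88,6.68) (0.03,7.52) (-2.95,7.24) (-7.07,3.08)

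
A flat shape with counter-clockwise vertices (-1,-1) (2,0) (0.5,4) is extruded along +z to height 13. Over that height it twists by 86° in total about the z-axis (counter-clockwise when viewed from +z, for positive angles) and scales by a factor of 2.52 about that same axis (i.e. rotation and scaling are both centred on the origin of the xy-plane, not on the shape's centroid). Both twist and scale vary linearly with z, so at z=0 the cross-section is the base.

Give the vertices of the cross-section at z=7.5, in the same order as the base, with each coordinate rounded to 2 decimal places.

Cross-section at z=7.5: (0.21,-2.65) (2.43,2.86) (-5.11,5.58)

t = z/height = 7.5/13 = 0.576923
s = 1 + (scale-1)·z/height = 1 + (2.52-1)·7.5/13 = 1.876923
θ = twist·z/height = 86°·7.5/13 = 49.6154° = 0.865952 rad
cos θ = 0.647915, sin θ = 0.761712 (intermediates below are computed at full precision and shown rounded to 5 d.p.)
v1: (-1,-1) → rotate → (0.11380,-1.40963) → ×s → (0.21359,-2.64576) → (0.21,-2.65)
v2: (2,0) → rotate → (1.29583,1.52342) → ×s → (2.43217,2.85935) → (2.43,2.86)
v3: (0.5,4) → rotate → (-2.72289,2.97252) → ×s → (-5.11066,5.57919) → (-5.11,5.58)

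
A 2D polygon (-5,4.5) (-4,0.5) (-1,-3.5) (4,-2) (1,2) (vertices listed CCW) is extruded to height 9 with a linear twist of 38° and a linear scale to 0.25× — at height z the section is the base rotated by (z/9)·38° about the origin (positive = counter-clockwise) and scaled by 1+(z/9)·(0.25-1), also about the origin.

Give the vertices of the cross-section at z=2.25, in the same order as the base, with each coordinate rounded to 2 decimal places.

Cross-section at z=2.25: (-4.61,2.94) (-3.27,-0.14) (-0.33,-2.94) (3.47,-1.07) (0.53,1.74)

t = z/height = 2.25/9 = 0.25
s = 1 + (scale-1)·z/height = 1 + (0.25-1)·2.25/9 = 0.812500
θ = twist·z/height = 38°·2.25/9 = 9.5000° = 0.165806 rad
cos θ = 0.986286, sin θ = 0.165048 (intermediates below are computed at full precision and shown rounded to 5 d.p.)
v1: (-5,4.5) → rotate → (-5.67414,3.61305) → ×s → (-4.61024,2.93560) → (-4.61,2.94)
v2: (-4,0.5) → rotate → (-4.02767,-0.16705) → ×s → (-3.27248,-0.13573) → (-3.27,-0.14)
v3: (-1,-3.5) → rotate → (-0.40862,-3.61705) → ×s → (-0.33200,-2.93885) → (-0.33,-2.94)
v4: (4,-2) → rotate → (4.27524,-1.31238) → ×s → (3.47363,-1.06631) → (3.47,-1.07)
v5: (1,2) → rotate → (0.65619,2.13762) → ×s → (0.53315,1.73682) → (0.53,1.74)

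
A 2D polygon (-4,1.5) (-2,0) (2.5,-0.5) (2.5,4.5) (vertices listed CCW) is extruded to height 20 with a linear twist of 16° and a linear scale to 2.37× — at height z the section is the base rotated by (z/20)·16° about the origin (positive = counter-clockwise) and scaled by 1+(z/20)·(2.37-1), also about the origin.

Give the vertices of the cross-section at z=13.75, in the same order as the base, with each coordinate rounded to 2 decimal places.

t = z/height = 13.75/20 = 0.6875
s = 1 + (scale-1)·z/height = 1 + (2.37-1)·13.75/20 = 1.941875
θ = twist·z/height = 16°·13.75/20 = 11.0000° = 0.191986 rad
cos θ = 0.981627, sin θ = 0.190809 (intermediates below are computed at full precision and shown rounded to 5 d.p.)
v1: (-4,1.5) → rotate → (-4.21272,0.70920) → ×s → (-8.18058,1.37719) → (-8.18,1.38)
v2: (-2,0) → rotate → (-1.96325,-0.38162) → ×s → (-3.81239,-0.74105) → (-3.81,-0.74)
v3: (2.5,-0.5) → rotate → (2.54947,-0.01379) → ×s → (4.95076,-0.02678) → (4.95,-0.03)
v4: (2.5,4.5) → rotate → (1.59543,4.89434) → ×s → (3.09812,9.50421) → (3.10,9.50)

Cross-section at z=13.75: (-8.18,1.38) (-3.81,-0.74) (4.95,-0.03) (3.10,9.50)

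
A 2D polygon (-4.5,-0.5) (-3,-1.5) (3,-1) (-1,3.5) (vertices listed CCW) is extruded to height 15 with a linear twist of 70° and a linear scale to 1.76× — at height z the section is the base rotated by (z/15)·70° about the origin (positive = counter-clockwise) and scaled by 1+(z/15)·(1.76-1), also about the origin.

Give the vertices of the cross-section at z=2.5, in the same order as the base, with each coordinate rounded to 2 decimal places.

t = z/height = 2.5/15 = 0.166667
s = 1 + (scale-1)·z/height = 1 + (1.76-1)·2.5/15 = 1.126667
θ = twist·z/height = 70°·2.5/15 = 11.6667° = 0.203622 rad
cos θ = 0.979341, sin θ = 0.202218 (intermediates below are computed at full precision and shown rounded to 5 d.p.)
v1: (-4.5,-0.5) → rotate → (-4.30592,-1.39965) → ×s → (-4.85134,-1.57694) → (-4.85,-1.58)
v2: (-3,-1.5) → rotate → (-2.63470,-2.07566) → ×s → (-2.96842,-2.33858) → (-2.97,-2.34)
v3: (3,-1) → rotate → (3.14024,-0.37269) → ×s → (3.53800,-0.41990) → (3.54,-0.42)
v4: (-1,3.5) → rotate → (-1.68710,3.22547) → ×s → (-1.90080,3.63403) → (-1.90,3.63)

Cross-section at z=2.5: (-4.85,-1.58) (-2.97,-2.34) (3.54,-0.42) (-1.90,3.63)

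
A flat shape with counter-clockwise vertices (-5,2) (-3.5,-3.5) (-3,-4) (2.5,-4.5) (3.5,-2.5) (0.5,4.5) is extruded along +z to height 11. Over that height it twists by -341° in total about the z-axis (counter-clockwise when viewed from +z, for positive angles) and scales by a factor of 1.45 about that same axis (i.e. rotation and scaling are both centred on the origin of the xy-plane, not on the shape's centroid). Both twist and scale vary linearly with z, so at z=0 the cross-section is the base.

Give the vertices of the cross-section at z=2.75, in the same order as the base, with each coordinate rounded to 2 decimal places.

Cross-section at z=2.75: (1.76,5.73) (-4.20,3.56) (-4.71,2.96) (-4.76,-3.19) (-2.45,-4.11) (5.04,-0.14)

t = z/height = 2.75/11 = 0.25
s = 1 + (scale-1)·z/height = 1 + (1.45-1)·2.75/11 = 1.112500
θ = twist·z/height = -341°·2.75/11 = -85.2500° = -1.487893 rad
cos θ = 0.082808, sin θ = -0.996566 (intermediates below are computed at full precision and shown rounded to 5 d.p.)
v1: (-5,2) → rotate → (1.57909,5.14844) → ×s → (1.75674,5.72764) → (1.76,5.73)
v2: (-3.5,-3.5) → rotate → (-3.77781,3.19815) → ×s → (-4.20281,3.55794) → (-4.20,3.56)
v3: (-3,-4) → rotate → (-4.23469,2.65846) → ×s → (-4.71109,2.95754) → (-4.71,2.96)
v4: (2.5,-4.5) → rotate → (-4.27752,-2.86405) → ×s → (-4.75875,-3.18626) → (-4.76,-3.19)
v5: (3.5,-2.5) → rotate → (-2.20159,-3.69500) → ×s → (-2.44926,-4.11069) → (-2.45,-4.11)
v6: (0.5,4.5) → rotate → (4.52595,-0.12565) → ×s → (5.03512,-0.13978) → (5.04,-0.14)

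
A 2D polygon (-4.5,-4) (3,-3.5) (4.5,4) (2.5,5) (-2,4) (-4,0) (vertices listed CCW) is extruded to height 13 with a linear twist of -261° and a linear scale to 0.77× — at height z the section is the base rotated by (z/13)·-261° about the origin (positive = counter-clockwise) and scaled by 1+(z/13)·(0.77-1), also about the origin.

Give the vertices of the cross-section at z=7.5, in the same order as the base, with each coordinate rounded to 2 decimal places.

t = z/height = 7.5/13 = 0.576923
s = 1 + (scale-1)·z/height = 1 + (0.77-1)·7.5/13 = 0.867308
θ = twist·z/height = -261°·7.5/13 = -150.5769° = -2.628063 rad
cos θ = -0.871016, sin θ = -0.491255 (intermediates below are computed at full precision and shown rounded to 5 d.p.)
v1: (-4.5,-4) → rotate → (1.95455,5.69471) → ×s → (1.69520,4.93907) → (1.70,4.94)
v2: (3,-3.5) → rotate → (-4.33244,1.57479) → ×s → (-3.75756,1.36583) → (-3.76,1.37)
v3: (4.5,4) → rotate → (-1.95455,-5.69471) → ×s → (-1.69520,-4.93907) → (-1.70,-4.94)
v4: (2.5,5) → rotate → (0.27873,-5.58322) → ×s → (0.24175,-4.84237) → (0.24,-4.84)
v5: (-2,4) → rotate → (3.70705,-2.50155) → ×s → (3.21515,-2.16962) → (3.22,-2.17)
v6: (-4,0) → rotate → (3.48406,1.96502) → ×s → (3.02176,1.70428) → (3.02,1.70)

Cross-section at z=7.5: (1.70,4.94) (-3.76,1.37) (-1.70,-4.94) (0.24,-4.84) (3.22,-2.17) (3.02,1.70)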